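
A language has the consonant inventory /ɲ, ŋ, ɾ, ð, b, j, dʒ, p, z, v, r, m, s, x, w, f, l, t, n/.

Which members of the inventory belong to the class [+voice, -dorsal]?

Among the inventory, the [+voice] segments are /ɲ, ŋ, ɾ, ð, b, j, dʒ, z, v, r, m, w, l, n/.
Within that set, [-dorsal] leaves /ɾ, ð, b, dʒ, z, v, r, m, l, n/.

ɾ, ð, b, dʒ, z, v, r, m, l, n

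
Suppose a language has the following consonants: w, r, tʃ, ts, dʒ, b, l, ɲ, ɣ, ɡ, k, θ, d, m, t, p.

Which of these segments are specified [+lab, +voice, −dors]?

Checking each segment against [+labial], [+voice], [−dorsal]: /b/ (voiced bilabial stop), /m/ (bilabial nasal) satisfy every feature; every other segment in the inventory fails at least one.

b, m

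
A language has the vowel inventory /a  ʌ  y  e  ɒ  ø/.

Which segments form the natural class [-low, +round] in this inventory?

y, ø

Eliminate segments failing any feature: /a, ɒ/ are [+low]; /ʌ, e/ are [-round]. The remaining /y, ø/ satisfy [-low], [+round].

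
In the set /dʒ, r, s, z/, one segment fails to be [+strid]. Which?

r

/r/ is the alveolar trill, which is [-strident]; the rest — /s, dʒ, z/ — are [+strident].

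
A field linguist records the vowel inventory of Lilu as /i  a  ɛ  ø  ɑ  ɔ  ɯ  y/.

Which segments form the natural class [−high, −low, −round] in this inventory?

ɛ

Checking each segment against [−high], [−low], [−round]: /ɛ/ (mid front unrounded lax vowel) satisfies every feature; every other segment in the inventory fails at least one.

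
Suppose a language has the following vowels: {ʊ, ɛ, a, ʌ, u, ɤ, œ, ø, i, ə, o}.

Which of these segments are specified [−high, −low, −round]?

ɛ, ʌ, ɤ, ə

Eliminate segments failing any feature: /ʊ, u, i/ are [+high]; /a/ is [+low]; /œ, ø, o/ are [+round]. The remaining /ɛ, ʌ, ɤ, ə/ satisfy [−high], [−low], [−round].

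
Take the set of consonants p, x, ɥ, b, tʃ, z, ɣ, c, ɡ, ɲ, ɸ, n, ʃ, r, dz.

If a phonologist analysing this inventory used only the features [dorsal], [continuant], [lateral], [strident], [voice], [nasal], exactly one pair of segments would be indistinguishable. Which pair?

ɥ, ɣ

/ɥ/ (labial-palatal glide) and /ɣ/ (voiced velar fricative) are both [+dorsal], [+continuant], [−lateral], [−strident], [+voice], [−nasal], so none of the listed features separates them. (They do differ in [sonorant], [labial], [round] and [back], which are not among the given features.) Every other pair in the inventory differs on at least one listed feature.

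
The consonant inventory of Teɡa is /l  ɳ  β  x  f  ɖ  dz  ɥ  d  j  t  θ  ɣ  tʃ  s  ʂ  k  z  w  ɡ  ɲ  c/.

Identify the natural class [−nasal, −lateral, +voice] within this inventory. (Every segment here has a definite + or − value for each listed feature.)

β, ɖ, dz, ɥ, d, j, ɣ, z, w, ɡ

Eliminate segments failing any feature: /l/ is [+lateral]; /ɳ, ɲ/ are [+nasal]; /x, f, t, θ, tʃ, s, ʂ, k, c/ are [−voice]. The remaining /β, ɖ, dz, ɥ, d, j, ɣ, z, w, ɡ/ satisfy [−nasal], [−lateral], [+voice].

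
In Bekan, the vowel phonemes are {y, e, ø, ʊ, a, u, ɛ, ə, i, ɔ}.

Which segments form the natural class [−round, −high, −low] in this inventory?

Checking each segment against [−round], [−high], [−low]: /e/ (mid front unrounded tense vowel), /ɛ/ (mid front unrounded lax vowel), /ə/ (mid central vowel (schwa)) satisfy every feature; every other segment in the inventory fails at least one.

e, ɛ, ə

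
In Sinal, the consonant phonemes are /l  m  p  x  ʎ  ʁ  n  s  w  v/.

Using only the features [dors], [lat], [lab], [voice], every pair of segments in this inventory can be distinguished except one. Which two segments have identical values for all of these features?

m, v

/m/ (bilabial nasal) and /v/ (voiced labiodental fricative) are both [-dorsal], [-lateral], [+labial], [+voice], so none of the listed features separates them. (They do differ in [sonorant], [nasal] and [continuant], which are not among the given features.) Every other pair in the inventory differs on at least one listed feature.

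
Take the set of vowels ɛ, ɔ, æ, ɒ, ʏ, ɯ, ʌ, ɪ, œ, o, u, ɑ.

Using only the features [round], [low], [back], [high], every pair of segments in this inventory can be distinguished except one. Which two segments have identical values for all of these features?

On the given features, /o/ and /ɔ/ have an identical profile: [+round], [-low], [+back], [-high]. No other two segments in the inventory coincide on all 4 features. (They do differ in [tense], which is not among the given features.)

o, ɔ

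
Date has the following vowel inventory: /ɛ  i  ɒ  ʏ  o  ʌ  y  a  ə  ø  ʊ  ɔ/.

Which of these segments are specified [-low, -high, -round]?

ɛ, ʌ, ə

The [-low] segments are /ɛ, i, ʏ, o, ʌ, y, ə, ø, ʊ, ɔ/.
Then [-high] gives /ɛ, o, ʌ, ə, ø, ɔ/.
Of those, [-round] leaves /ɛ, ʌ, ə/.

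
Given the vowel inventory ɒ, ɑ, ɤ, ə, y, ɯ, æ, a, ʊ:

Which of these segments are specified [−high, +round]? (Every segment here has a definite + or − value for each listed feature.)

ɒ

Checking each segment against [−high], [+round]: /ɒ/ (low back rounded vowel) satisfies every feature; every other segment in the inventory fails at least one.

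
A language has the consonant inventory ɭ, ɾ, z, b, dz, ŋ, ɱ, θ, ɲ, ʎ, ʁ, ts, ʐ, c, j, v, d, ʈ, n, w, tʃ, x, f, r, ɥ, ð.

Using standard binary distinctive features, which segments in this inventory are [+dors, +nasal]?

ŋ, ɲ

Eliminate segments failing any feature: /ɭ, ɾ, z, b, dz, ɱ, θ, ts, ʐ, v, d, ʈ, n, tʃ, f, r, ð/ are [−dorsal]; /ʎ, ʁ, c, j, w, x, ɥ/ are [−nasal]. The remaining /ŋ, ɲ/ satisfy [+dorsal], [+nasal].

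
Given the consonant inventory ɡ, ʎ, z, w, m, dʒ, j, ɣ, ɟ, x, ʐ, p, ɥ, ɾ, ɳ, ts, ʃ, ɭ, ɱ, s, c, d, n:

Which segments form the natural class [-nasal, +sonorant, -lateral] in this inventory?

The [-nasal] segments are /ɡ, ʎ, z, w, dʒ, j, ɣ, ɟ, x, ʐ, p, ɥ, ɾ, ts, ʃ, ɭ, s, c, d/.
Among these, [+sonorant] gives /ʎ, w, j, ɥ, ɾ, ɭ/.
Among these, [-lateral] leaves /w, j, ɥ, ɾ/.

w, j, ɥ, ɾ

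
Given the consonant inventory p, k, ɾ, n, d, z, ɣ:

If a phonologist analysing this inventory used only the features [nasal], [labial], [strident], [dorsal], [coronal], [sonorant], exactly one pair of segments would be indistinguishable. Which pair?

On the given features, /ɣ/ and /k/ have an identical profile: [−nasal], [−labial], [−strident], [+dorsal], [−coronal], [−sonorant]. No other two segments in the inventory coincide on all 6 features. (They do differ in [voice] and [continuant], which are not among the given features.)

ɣ, k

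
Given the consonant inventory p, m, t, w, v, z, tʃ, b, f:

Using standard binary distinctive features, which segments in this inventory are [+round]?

w

The feature [round] marks segments produced with lip rounding. In this inventory /w/ has that property, so it is [+round]; /p, m, t, v, z, tʃ, b, f/ are [-round].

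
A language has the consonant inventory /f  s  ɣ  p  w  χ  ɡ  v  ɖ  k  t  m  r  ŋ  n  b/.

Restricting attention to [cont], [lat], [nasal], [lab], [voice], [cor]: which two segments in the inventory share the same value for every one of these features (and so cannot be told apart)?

/w/ (labial-velar glide) and /v/ (voiced labiodental fricative) are both [+continuant], [−lateral], [−nasal], [+labial], [+voice], [−coronal], so none of the listed features separates them. (They do differ in [sonorant], [round] and [dorsal], which are not among the given features.) Every other pair in the inventory differs on at least one listed feature.

w, v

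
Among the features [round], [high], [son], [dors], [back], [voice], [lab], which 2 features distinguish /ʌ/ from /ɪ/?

[high], [back]

The two segments share [-round], [+sonorant], [+dorsal], [+voice], [-labial]. The only features from the list on which they differ: /ʌ/ is [-high] while /ɪ/ is [+high]; /ʌ/ is [+back] while /ɪ/ is [-back].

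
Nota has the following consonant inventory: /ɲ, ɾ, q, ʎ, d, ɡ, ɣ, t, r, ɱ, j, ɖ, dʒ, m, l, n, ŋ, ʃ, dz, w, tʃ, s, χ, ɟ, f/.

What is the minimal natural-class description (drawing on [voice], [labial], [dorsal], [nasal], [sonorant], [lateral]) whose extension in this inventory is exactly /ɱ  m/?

[+nasal, +labial]

/ɱ, m/ are all [+nasal], [+labial], and no other segment in the inventory matches both values. Dropping any one of them over-generates: [+labial] alone would also admit /w, f/; [+nasal] alone would also admit /ɲ, n, ŋ/. No other single listed feature picks out exactly this set either, so fewer than two features will not do.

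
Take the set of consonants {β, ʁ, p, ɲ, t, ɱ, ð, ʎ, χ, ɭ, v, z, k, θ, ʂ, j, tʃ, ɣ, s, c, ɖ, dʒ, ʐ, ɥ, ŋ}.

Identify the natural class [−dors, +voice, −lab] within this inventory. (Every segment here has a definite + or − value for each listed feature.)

ð, ɭ, z, ɖ, dʒ, ʐ

Eliminate segments failing any feature: /β, ɱ, v/ are [+labial]; /ʁ, ɲ, ʎ, χ, k, j, ɣ, c, ɥ, ŋ/ are [+dorsal]; /p, t, θ, ʂ, tʃ, s/ are [−voice]. The remaining /ð, ɭ, z, ɖ, dʒ, ʐ/ satisfy [−dorsal], [+voice], [−labial].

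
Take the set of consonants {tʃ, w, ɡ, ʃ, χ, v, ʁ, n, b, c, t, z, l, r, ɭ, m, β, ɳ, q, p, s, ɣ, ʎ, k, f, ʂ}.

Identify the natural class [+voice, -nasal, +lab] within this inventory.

w, v, b, β

The [+voice] segments are /w, ɡ, v, ʁ, n, b, z, l, r, ɭ, m, β, ɳ, ɣ, ʎ/.
Intersecting with [-nasal] gives /w, ɡ, v, ʁ, b, z, l, r, ɭ, β, ɣ, ʎ/.
Among these, [+labial] leaves /w, v, b, β/.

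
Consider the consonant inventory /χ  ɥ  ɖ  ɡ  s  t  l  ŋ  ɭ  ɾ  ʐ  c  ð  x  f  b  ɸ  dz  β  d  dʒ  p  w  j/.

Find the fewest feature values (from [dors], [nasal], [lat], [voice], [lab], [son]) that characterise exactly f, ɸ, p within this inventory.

Every target segment is [−voice], [+labial]; each remaining inventory member fails at least one of these. Each conjunct is needed — [+labial] alone would also admit /ɥ, b, β, w/; [−voice] alone would also admit /χ, s, t, c, …/ — and no other single listed feature has exactly this extension, so two is the minimum.

[−voice, +lab]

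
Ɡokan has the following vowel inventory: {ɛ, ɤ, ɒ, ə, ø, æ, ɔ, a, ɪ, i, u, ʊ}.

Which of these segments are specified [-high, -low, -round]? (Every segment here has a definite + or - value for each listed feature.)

ɛ, ɤ, ə

Checking each segment against [-high], [-low], [-round]: /ɛ/ (mid front unrounded lax vowel), /ɤ/ (mid back unrounded tense vowel), /ə/ (mid central vowel (schwa)) satisfy every feature; every other segment in the inventory fails at least one.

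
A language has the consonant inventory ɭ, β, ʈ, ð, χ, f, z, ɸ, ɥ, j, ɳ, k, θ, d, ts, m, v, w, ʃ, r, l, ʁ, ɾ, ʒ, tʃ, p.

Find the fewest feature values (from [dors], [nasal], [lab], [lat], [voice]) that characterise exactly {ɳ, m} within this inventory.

/ɳ, m/ are exactly the [+nasal] segments in the inventory, so a single feature suffices.

[+nasal]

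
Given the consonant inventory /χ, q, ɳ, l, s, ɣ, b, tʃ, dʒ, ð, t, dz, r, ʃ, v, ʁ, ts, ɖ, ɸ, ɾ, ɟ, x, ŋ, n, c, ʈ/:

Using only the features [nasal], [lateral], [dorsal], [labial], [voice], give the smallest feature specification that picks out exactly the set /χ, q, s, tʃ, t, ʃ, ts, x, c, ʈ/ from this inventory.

[−voice, −labial]

Every target segment is [−voice], [−labial]; each remaining inventory member fails at least one of these. Each conjunct is needed — [−labial] alone would also admit /ɳ, l, ɣ, dʒ, …/; [−voice] alone would also admit /ɸ/ — and no other single listed feature has exactly this extension, so two is the minimum.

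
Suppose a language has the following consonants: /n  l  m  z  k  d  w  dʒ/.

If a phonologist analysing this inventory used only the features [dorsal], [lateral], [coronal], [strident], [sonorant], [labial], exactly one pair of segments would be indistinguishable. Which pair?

z, dʒ

/z/ (voiced alveolar fricative) and /dʒ/ (voiced postalveolar affricate) are both [−dorsal], [−lateral], [+coronal], [+strident], [−sonorant], [−labial], so none of the listed features separates them. (They do differ in [continuant], [anterior] and [distributed], which are not among the given features.) Every other pair in the inventory differs on at least one listed feature.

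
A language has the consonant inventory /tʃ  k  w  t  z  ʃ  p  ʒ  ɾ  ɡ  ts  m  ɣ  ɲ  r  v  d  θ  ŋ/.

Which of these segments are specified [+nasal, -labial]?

ɲ, ŋ

Checking each segment against [+nasal], [-labial]: /ɲ/ (palatal nasal), /ŋ/ (velar nasal) satisfy every feature; every other segment in the inventory fails at least one.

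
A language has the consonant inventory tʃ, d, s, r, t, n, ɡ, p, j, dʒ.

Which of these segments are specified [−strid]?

The feature [strident] marks segments high-amplitude, high-frequency frication (the sibilants). In this inventory /d, r, t, n, ɡ, p, j/ lack that property, so they are [−strident]; /tʃ, s, dʒ/ are [+strident].

d, r, t, n, ɡ, p, j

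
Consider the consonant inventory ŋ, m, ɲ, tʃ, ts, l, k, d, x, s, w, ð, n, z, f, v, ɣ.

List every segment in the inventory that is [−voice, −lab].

tʃ, ts, k, x, s

Eliminate segments failing any feature: /ŋ, m, ɲ, l, d, w, ð, n, z, v, ɣ/ are [+voice]; /f/ is [+labial]. The remaining /tʃ, ts, k, x, s/ satisfy [−voice], [−labial].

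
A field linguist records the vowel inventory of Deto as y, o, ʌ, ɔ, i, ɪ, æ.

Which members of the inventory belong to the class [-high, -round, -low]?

ʌ

Checking each segment against [-high], [-round], [-low]: /ʌ/ (mid back unrounded lax vowel) satisfies every feature; every other segment in the inventory fails at least one.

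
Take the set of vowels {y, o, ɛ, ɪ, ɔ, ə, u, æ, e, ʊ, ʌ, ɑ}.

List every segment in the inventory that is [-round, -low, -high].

ɛ, ə, e, ʌ

Checking each segment against [-round], [-low], [-high]: /ɛ/ (mid front unrounded lax vowel), /ə/ (mid central vowel (schwa)), /e/ (mid front unrounded tense vowel), /ʌ/ (mid back unrounded lax vowel) satisfy every feature; every other segment in the inventory fails at least one.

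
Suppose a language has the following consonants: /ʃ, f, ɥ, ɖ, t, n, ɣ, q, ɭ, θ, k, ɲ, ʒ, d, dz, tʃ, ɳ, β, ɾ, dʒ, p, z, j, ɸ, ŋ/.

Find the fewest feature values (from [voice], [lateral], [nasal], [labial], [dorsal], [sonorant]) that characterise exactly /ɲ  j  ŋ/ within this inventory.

Every target segment is [+sonorant], [-labial], [+dorsal]; each remaining inventory member fails at least one of these. Each conjunct is needed — [-labial, +dorsal] alone would also admit /ɣ, q, k/; [+sonorant, +dorsal] alone would also admit /ɥ/; [+sonorant, -labial] alone would also admit /n, ɭ, ɳ, ɾ/ — and no other combination of two listed features has exactly this extension, so three is the minimum.

[+sonorant, -labial, +dorsal]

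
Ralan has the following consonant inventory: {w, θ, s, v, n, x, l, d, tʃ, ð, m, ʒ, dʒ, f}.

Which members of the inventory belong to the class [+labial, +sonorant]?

Among the inventory, the [+labial] segments are /w, v, m, f/.
Among these, [+sonorant] leaves /w, m/.

w, m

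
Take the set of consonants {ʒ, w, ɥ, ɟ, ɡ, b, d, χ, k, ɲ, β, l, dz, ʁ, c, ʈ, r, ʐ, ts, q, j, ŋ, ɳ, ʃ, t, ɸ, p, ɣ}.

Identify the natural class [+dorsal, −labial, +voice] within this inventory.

Eliminate segments failing any feature: /ʒ, b, d, β, l, dz, ʈ, r, ʐ, ts, ɳ, ʃ, t, ɸ, p/ are [−dorsal]; /w, ɥ/ are [+labial]; /χ, k, c, q/ are [−voice]. The remaining /ɟ, ɡ, ɲ, ʁ, j, ŋ, ɣ/ satisfy [+dorsal], [−labial], [+voice].

ɟ, ɡ, ɲ, ʁ, j, ŋ, ɣ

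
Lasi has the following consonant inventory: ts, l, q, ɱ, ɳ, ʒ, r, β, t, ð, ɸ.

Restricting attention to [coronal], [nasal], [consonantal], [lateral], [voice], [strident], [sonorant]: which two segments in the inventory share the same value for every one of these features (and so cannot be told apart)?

q, ɸ

On the given features, /q/ and /ɸ/ have an identical profile: [−coronal], [−nasal], [+consonantal], [−lateral], [−voice], [−strident], [−sonorant]. No other two segments in the inventory coincide on all 7 features. (They do differ in [continuant], [labial] and [dorsal], which are not among the given features.)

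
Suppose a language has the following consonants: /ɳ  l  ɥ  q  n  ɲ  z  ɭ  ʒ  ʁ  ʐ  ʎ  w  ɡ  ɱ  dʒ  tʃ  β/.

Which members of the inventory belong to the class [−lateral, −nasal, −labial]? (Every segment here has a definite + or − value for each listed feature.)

q, z, ʒ, ʁ, ʐ, ɡ, dʒ, tʃ

Eliminate segments failing any feature: /ɳ, n, ɲ, ɱ/ are [+nasal]; /l, ɭ, ʎ/ are [+lateral]; /ɥ, w, β/ are [+labial]. The remaining /q, z, ʒ, ʁ, ʐ, ɡ, dʒ, tʃ/ satisfy [−lateral], [−nasal], [−labial].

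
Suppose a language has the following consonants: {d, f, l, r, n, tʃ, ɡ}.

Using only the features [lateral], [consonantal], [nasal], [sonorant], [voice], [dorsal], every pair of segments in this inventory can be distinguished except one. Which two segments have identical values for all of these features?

On the given features, /f/ and /tʃ/ have an identical profile: [−lateral], [+consonantal], [−nasal], [−sonorant], [−voice], [−dorsal]. No other two segments in the inventory coincide on all 6 features. (They do differ in [continuant], [labial] and [coronal], which are not among the given features.)

f, tʃ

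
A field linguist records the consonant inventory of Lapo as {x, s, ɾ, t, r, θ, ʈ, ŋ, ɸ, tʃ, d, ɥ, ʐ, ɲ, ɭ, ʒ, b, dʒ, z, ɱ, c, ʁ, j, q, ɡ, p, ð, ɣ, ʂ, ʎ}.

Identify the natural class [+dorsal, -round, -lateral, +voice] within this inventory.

Checking each segment against [+dorsal], [-round], [-lateral], [+voice]: /ŋ/ (velar nasal), /ɲ/ (palatal nasal), /ʁ/ (voiced uvular fricative), /j/ (palatal glide), /ɡ/ (voiced velar stop), /ɣ/ (voiced velar fricative) satisfy every feature; every other segment in the inventory fails at least one.

ŋ, ɲ, ʁ, j, ɡ, ɣ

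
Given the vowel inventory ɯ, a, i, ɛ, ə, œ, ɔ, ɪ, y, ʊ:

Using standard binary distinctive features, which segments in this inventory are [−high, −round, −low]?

ɛ, ə

Among the inventory, the [−high] segments are /a, ɛ, ə, œ, ɔ/.
Then [−round] gives /a, ɛ, ə/.
Intersecting with [−low] leaves /ɛ, ə/.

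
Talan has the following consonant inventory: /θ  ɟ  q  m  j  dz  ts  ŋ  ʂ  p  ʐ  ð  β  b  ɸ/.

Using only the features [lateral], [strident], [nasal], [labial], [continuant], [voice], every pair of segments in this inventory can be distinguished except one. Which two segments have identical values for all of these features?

j, ð

On the given features, /j/ and /ð/ have an identical profile: [−lateral], [−strident], [−nasal], [−labial], [+continuant], [+voice]. No other two segments in the inventory coincide on all 6 features. (They do differ in [sonorant] and [dorsal], which are not among the given features.)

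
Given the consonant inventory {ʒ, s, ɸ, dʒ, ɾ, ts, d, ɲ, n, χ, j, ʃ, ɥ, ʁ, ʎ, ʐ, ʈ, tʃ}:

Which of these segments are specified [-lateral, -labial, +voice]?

ʒ, dʒ, ɾ, d, ɲ, n, j, ʁ, ʐ

First, the [-lateral] segments are /ʒ, s, ɸ, dʒ, ɾ, ts, d, ɲ, n, χ, j, ʃ, ɥ, ʁ, ʐ, ʈ, tʃ/.
Within that set, [-labial] gives /ʒ, s, dʒ, ɾ, ts, d, ɲ, n, χ, j, ʃ, ʁ, ʐ, ʈ, tʃ/.
Of those, [+voice] leaves /ʒ, dʒ, ɾ, d, ɲ, n, j, ʁ, ʐ/.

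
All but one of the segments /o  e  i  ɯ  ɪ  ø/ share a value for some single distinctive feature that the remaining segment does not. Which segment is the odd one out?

[tense] groups all but one: /ø, ɯ, e, o, i/ share [+tense] while /ɪ/ (high front unrounded lax vowel) alone is [−tense]. Removing any other segment would not leave a single-feature class that excludes it.

ɪ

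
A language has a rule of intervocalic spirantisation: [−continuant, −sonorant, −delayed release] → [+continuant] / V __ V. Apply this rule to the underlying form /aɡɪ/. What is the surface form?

[aɣɪ]

Only /ɡ/ occurs between two vowels (/a/ __ /ɪ/) and matches the structural description. It is a voiced velar stop, so [−continuant, −sonorant, −delayed release] holds; changing it to [+continuant] with all other features held fixed yields /ɣ/ (voiced velar fricative). No other segment meets both the structural description and the environment, so the output is [aɣɪ].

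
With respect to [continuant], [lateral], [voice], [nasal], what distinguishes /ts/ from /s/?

[continuant]

/ts/ is the voiceless alveolar affricate and /s/ is the voiceless alveolar fricative. Both are [−lateral], [−voice], [−nasal]. /ts/ is [−continuant] while /s/ is [+continuant], so the distinguishing feature is [continuant].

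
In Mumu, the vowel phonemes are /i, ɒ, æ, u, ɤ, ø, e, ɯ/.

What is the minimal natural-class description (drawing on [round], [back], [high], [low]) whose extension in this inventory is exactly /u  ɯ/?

Every target segment is [+high], [+back]; each remaining inventory member fails at least one of these. Each conjunct is needed — [+back] alone would also admit /ɒ, ɤ/; [+high] alone would also admit /i/ — and no other single listed feature has exactly this extension, so two is the minimum.

[+high, +back]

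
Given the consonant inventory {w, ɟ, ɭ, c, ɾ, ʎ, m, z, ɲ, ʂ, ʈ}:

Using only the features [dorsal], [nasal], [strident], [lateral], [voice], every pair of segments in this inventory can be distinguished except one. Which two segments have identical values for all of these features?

Both /w/ and /ɟ/ are [+dorsal], [-nasal], [-strident], [-lateral], [+voice]. Since the list omits [sonorant], [continuant], [labial], [round] and [back] — which do distinguish the labial-velar glide from the voiced palatal stop — this pair collapses; all other pairs remain distinct.

w, ɟ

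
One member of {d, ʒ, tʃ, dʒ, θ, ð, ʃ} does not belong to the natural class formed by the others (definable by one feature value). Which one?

/dʒ, ʒ, θ, ð, ʃ, tʃ/ are all [+distributed], but /d/ (voiced alveolar stop) is [−distributed]. No other single segment can be removed to leave a set sharing one feature value that the removed segment lacks, so /d/ is the odd one out.

d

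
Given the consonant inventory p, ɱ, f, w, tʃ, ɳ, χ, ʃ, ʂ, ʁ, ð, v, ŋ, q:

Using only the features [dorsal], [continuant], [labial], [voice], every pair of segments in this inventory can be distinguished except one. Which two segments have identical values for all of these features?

/ʃ/ (voiceless postalveolar fricative) and /ʂ/ (voiceless retroflex fricative) are both [-dorsal], [+continuant], [-labial], [-voice], so none of the listed features separates them. (They do differ in [distributed], which is not among the given features.) Every other pair in the inventory differs on at least one listed feature.

ʃ, ʂ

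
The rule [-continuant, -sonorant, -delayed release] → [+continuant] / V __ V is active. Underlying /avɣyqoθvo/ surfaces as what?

Only /q/ occurs between two vowels (/y/ __ /o/) and matches the structural description. It is a voiceless uvular stop, so [-continuant, -sonorant, -delayed release] holds; changing it to [+continuant] with all other features held fixed yields /χ/ (voiceless uvular fricative). No other segment meets both the structural description and the environment, so the output is [avɣyχoθvo].

[avɣyχoθvo]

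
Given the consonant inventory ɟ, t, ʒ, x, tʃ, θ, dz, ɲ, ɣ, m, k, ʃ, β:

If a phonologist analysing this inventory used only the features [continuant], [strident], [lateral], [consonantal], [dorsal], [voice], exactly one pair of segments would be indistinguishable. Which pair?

ɲ, ɟ

Both /ɲ/ and /ɟ/ are [−continuant], [−strident], [−lateral], [+consonantal], [+dorsal], [+voice]. Since the list omits [sonorant] and [nasal] — which do distinguish the palatal nasal from the voiced palatal stop — this pair collapses; all other pairs remain distinct.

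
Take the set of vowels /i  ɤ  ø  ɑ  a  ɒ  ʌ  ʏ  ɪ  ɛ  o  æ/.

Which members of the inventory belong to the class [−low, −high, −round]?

Eliminate segments failing any feature: /i, ʏ, ɪ/ are [+high]; /ø, o/ are [+round]; /ɑ, a, ɒ, æ/ are [+low]. The remaining /ɤ, ʌ, ɛ/ satisfy [−low], [−high], [−round].

ɤ, ʌ, ɛ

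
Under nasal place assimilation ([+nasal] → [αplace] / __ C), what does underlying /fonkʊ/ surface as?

[foŋkʊ]

In /fonkʊ/, the nasal /n/ precedes /k/, which is [+dorsal]. The nasal assimilates in place, becoming the [+dorsal] nasal /ŋ/. The surface form is [foŋkʊ].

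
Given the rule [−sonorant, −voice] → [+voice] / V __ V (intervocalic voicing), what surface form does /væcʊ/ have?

[væɟʊ]

/c/ satisfies [−sonorant, −voice] and sits in V __ V. The [+voice] counterpart of the voiceless palatal stop is /ɟ/. Other segments in /væcʊ/ either fail the structural description or are not in the environment, so the surface form is [væɟʊ].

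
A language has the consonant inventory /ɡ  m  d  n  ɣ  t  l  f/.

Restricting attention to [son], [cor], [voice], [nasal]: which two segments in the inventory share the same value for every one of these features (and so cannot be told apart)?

ɣ, ɡ

/ɣ/ (voiced velar fricative) and /ɡ/ (voiced velar stop) are both [−sonorant], [−coronal], [+voice], [−nasal], so none of the listed features separates them. (They do differ in [continuant], which is not among the given features.) Every other pair in the inventory differs on at least one listed feature.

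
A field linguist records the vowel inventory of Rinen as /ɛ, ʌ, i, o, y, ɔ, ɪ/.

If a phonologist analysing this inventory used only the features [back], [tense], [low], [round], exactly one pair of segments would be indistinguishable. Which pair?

On the given features, /ɛ/ and /ɪ/ have an identical profile: [−back], [−tense], [−low], [−round]. No other two segments in the inventory coincide on all 4 features. (They do differ in [high], which is not among the given features.)

ɛ, ɪ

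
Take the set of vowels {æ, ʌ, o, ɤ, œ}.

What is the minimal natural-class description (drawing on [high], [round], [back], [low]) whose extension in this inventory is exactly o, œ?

The target set is precisely the extension of [+round] in this inventory.

[+round]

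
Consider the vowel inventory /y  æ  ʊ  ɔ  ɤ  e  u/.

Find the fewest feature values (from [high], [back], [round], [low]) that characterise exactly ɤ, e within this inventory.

Every target segment is [−low], [−round]; each remaining inventory member fails at least one of these. Each conjunct is needed — [−round] alone would also admit /æ/; [−low] alone would also admit /y, ʊ, ɔ, u/ — and no other single listed feature has exactly this extension, so two is the minimum.

[−low, −round]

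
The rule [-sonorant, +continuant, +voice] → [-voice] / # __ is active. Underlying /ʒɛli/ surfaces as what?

The only segment in the rule's environment that also matches [-sonorant, +continuant, +voice] is /ʒ/. Applying [-voice] turns the voiced postalveolar fricative into /ʃ/ (voiceless postalveolar fricative), giving [ʃɛli].

[ʃɛli]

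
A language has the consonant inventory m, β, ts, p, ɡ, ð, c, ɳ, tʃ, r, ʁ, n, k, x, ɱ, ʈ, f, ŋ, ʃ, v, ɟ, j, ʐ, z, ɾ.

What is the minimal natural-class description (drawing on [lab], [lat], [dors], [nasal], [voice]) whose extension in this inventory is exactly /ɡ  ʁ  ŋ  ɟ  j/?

[+voice, +dors]

The class [+voice], [+dorsal] has exactly /ɡ, ʁ, ŋ, ɟ, j/ as its extension in this inventory. No smaller conjunction from the listed features achieves this: [+dorsal] alone would also admit /c, k, x/; [+voice] alone would also admit /m, β, ð, ɳ, …/; and checking the remaining single features turns up none with this extension.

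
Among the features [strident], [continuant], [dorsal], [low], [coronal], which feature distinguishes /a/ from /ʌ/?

[low]

/a/ (low unrounded vowel) and /ʌ/ (mid back unrounded lax vowel) agree on [−strident], [+continuant], [+dorsal], [−coronal]. They differ on [low] (/a/ [+], /ʌ/ [−]).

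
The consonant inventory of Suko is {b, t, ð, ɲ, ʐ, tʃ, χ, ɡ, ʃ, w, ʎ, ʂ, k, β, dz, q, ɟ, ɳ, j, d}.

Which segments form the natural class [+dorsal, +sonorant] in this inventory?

ɲ, w, ʎ, j

Eliminate segments failing any feature: /b, t, ð, ʐ, tʃ, ʃ, ʂ, β, dz, ɳ, d/ are [-dorsal]; /χ, ɡ, k, q, ɟ/ are [-sonorant]. The remaining /ɲ, w, ʎ, j/ satisfy [+dorsal], [+sonorant].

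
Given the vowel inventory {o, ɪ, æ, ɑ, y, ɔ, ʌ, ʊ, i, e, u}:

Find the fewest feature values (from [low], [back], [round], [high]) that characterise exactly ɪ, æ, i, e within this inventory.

[-back, -round]

Every target segment is [-back], [-round]; each remaining inventory member fails at least one of these. Each conjunct is needed — [-round] alone would also admit /ɑ, ʌ/; [-back] alone would also admit /y/ — and no other single listed feature has exactly this extension, so two is the minimum.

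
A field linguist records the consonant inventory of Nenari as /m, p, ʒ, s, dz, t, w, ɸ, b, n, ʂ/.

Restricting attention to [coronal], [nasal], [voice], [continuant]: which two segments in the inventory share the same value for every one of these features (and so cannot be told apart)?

s, ʂ

On the given features, /s/ and /ʂ/ have an identical profile: [+coronal], [−nasal], [−voice], [+continuant]. No other two segments in the inventory coincide on all 4 features. (They do differ in [anterior], which is not among the given features.)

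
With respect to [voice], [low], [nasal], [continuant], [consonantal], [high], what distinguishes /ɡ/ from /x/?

[voice], [continuant]

The two segments share [-low], [-nasal], [+consonantal], [+high]. The only features from the list on which they differ: /ɡ/ is [+voice] while /x/ is [-voice]; /ɡ/ is [-continuant] while /x/ is [+continuant].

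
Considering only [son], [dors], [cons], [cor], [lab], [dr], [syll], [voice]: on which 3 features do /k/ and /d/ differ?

[voice], [coronal], [dorsal]

The two segments share [−sonorant], [+consonantal], [−labial], [−delayed release], [−syllabic]. The only features from the list on which they differ: /k/ is [−voice] while /d/ is [+voice]; /k/ is [−coronal] while /d/ is [+coronal]; /k/ is [+dorsal] while /d/ is [−dorsal].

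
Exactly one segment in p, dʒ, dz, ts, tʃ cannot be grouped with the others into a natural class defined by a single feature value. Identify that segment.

/dʒ, tʃ, dz, ts/ are all [+delayed release], but /p/ (voiceless bilabial stop) is [−delayed release]. No other single segment can be removed to leave a set sharing one feature value that the removed segment lacks, so /p/ is the odd one out.

p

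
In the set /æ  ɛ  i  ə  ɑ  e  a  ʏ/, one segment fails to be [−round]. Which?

Every segment except /ʏ/ is [−round]. /ʏ/ (high front rounded lax vowel) is [+round], so it is the exception.

ʏ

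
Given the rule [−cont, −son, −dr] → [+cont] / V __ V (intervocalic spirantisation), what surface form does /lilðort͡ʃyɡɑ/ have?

The only segment in the rule's environment that also matches [−cont, −son, −dr] is /ɡ/. Applying [+continuant] turns the voiced velar stop into /ɣ/ (voiced velar fricative), giving [lilðort͡ʃyɣɑ].

[lilðort͡ʃyɣɑ]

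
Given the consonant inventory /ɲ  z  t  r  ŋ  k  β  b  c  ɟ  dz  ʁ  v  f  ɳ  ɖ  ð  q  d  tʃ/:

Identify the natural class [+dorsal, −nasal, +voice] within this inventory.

ɟ, ʁ

The [+dorsal] segments are /ɲ, ŋ, k, c, ɟ, ʁ, q/.
Among these, [−nasal] gives /k, c, ɟ, ʁ, q/.
Then [+voice] leaves /ɟ, ʁ/.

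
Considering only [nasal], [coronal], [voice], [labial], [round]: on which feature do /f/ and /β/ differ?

[voice]

/f/ is the voiceless labiodental fricative and /β/ is the voiced bilabial fricative. Both are [−nasal], [−coronal], [+labial], [−round]. /f/ is [−voice] while /β/ is [+voice], so the distinguishing feature is [voice].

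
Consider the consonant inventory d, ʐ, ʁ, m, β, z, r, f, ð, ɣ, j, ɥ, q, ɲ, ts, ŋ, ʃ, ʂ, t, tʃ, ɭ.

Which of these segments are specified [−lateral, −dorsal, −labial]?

d, ʐ, z, r, ð, ts, ʃ, ʂ, t, tʃ

Eliminate segments failing any feature: /ʁ, ɣ, j, ɥ, q, ɲ, ŋ/ are [+dorsal]; /m, β, f/ are [+labial]; /ɭ/ is [+lateral]. The remaining /d, ʐ, z, r, ð, ts, ʃ, ʂ, t, tʃ/ satisfy [−lateral], [−dorsal], [−labial].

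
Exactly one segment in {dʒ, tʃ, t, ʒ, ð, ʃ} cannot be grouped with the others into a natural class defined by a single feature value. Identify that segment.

[distributed] groups all but one: /ʒ, ʃ, tʃ, ð, dʒ/ share [+distributed] while /t/ (voiceless alveolar stop) alone is [−distributed]. Removing any other segment would not leave a single-feature class that excludes it.

t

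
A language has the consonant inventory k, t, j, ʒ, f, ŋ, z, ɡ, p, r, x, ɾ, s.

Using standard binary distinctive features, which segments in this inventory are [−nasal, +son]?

j, r, ɾ

Among the inventory, the [−nasal] segments are /k, t, j, ʒ, f, z, ɡ, p, r, x, ɾ, s/.
Within that set, [+sonorant] leaves /j, r, ɾ/.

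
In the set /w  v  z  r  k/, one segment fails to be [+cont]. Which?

k

Every segment except /k/ is [+continuant]. /k/ (voiceless velar stop) is [−continuant], so it is the exception.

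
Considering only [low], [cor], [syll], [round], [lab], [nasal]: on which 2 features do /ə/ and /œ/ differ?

[labial], [round]

/ə/ is the mid central vowel (schwa) and /œ/ is the mid front rounded lax vowel. Both are [−low], [−coronal], [+syllabic], [−nasal]. /ə/ is [−labial] while /œ/ is [+labial]; /ə/ is [−round] while /œ/ is [+round], so the distinguishing features are [labial], [round].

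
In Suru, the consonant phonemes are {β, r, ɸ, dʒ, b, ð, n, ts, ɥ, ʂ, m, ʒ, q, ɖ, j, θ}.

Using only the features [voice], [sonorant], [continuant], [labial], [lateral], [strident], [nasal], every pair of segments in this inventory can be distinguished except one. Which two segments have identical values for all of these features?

r, j

On the given features, /r/ and /j/ have an identical profile: [+voice], [+sonorant], [+continuant], [−labial], [−lateral], [−strident], [−nasal]. No other two segments in the inventory coincide on all 7 features. (They do differ in [dorsal], which is not among the given features.)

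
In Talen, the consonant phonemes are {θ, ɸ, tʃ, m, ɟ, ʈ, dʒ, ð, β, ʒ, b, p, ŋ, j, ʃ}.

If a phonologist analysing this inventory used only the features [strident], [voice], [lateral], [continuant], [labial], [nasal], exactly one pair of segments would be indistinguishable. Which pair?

On the given features, /j/ and /ð/ have an identical profile: [−strident], [+voice], [−lateral], [+continuant], [−labial], [−nasal]. No other two segments in the inventory coincide on all 6 features. (They do differ in [sonorant] and [dorsal], which are not among the given features.)

j, ð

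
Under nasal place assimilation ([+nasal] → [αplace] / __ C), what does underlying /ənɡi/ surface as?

In /ənɡi/, the nasal /n/ precedes /ɡ/, which is [+dorsal]. The nasal assimilates in place, becoming the [+dorsal] nasal /ŋ/. The surface form is [əŋɡi].

[əŋɡi]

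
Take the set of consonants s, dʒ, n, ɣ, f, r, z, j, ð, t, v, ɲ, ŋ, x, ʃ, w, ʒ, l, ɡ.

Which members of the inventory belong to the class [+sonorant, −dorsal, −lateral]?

n, r

Among the inventory, the [+sonorant] segments are /n, r, j, ɲ, ŋ, w, l/.
Then [−dorsal] gives /n, r, l/.
Of those, [−lateral] leaves /n, r/.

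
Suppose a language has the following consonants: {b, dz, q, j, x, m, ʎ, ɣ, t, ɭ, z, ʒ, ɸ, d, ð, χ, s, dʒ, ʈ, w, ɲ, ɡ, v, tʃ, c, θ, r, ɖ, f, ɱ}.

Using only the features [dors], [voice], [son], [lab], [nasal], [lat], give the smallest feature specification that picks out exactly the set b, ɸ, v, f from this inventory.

[−son, +lab]

The class [−sonorant], [+labial] has exactly /b, ɸ, v, f/ as its extension in this inventory. No smaller conjunction from the listed features achieves this: [+labial] alone would also admit /m, w, ɱ/; [−sonorant] alone would also admit /dz, q, x, ɣ, …/; and checking the remaining single features turns up none with this extension.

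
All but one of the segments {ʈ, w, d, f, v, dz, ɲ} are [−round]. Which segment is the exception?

/v, d, ʈ, f, dz, ɲ/ are all [−round]; /w/ (labial-velar glide) is [+round].

w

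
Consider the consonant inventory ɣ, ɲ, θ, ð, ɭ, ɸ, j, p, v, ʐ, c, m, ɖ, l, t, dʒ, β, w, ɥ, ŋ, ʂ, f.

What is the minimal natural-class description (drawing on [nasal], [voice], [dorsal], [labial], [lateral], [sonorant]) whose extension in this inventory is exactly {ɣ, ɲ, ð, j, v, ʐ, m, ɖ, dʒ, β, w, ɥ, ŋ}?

The class [+voice], [−lateral] has exactly /ɣ, ɲ, ð, j, v, ʐ, m, ɖ, dʒ, β, w, ɥ, ŋ/ as its extension in this inventory. No smaller conjunction from the listed features achieves this: [−lateral] alone would also admit /θ, ɸ, p, c, …/; [+voice] alone would also admit /ɭ, l/; and checking the remaining single features turns up none with this extension.

[+voice, −lateral]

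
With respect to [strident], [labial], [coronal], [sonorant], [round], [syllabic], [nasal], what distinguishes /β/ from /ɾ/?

/β/ (voiced bilabial fricative) and /ɾ/ (alveolar tap) agree on [-strident], [-round], [-syllabic], [-nasal]. They differ on [sonorant] (/β/ [-], /ɾ/ [+]), [labial] (/β/ [+], /ɾ/ [-]), [coronal] (/β/ [-], /ɾ/ [+]).

[sonorant], [labial], [coronal]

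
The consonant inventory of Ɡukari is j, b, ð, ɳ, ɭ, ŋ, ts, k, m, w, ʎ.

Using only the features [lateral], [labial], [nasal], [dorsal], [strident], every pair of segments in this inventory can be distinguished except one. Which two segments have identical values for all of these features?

On the given features, /j/ and /k/ have an identical profile: [−lateral], [−labial], [−nasal], [+dorsal], [−strident]. No other two segments in the inventory coincide on all 5 features. (They do differ in [sonorant], [voice], [continuant] and [back], which are not among the given features.)

j, k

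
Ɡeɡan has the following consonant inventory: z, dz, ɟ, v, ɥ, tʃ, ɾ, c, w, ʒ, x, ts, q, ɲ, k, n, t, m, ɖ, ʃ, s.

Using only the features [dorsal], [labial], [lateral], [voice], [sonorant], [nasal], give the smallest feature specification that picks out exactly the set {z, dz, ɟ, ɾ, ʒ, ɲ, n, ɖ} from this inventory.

Every target segment is [+voice], [-labial]; each remaining inventory member fails at least one of these. Each conjunct is needed — [-labial] alone would also admit /tʃ, c, x, ts, …/; [+voice] alone would also admit /v, ɥ, w, m/ — and no other single listed feature has exactly this extension, so two is the minimum.

[+voice, -labial]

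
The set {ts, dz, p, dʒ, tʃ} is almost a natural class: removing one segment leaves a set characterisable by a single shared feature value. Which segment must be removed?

p

/dʒ, dz, tʃ, ts/ are all [+delayed release], but /p/ (voiceless bilabial stop) is [-delayed release]. No other single segment can be removed to leave a set sharing one feature value that the removed segment lacks, so /p/ is the odd one out.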